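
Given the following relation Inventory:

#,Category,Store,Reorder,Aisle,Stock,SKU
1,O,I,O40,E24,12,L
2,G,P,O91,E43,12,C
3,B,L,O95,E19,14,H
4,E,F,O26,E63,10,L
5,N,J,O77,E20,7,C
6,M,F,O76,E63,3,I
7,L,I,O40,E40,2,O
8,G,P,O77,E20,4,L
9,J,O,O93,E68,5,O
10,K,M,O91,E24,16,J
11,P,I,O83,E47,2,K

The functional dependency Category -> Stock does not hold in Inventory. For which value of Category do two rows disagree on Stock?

G

Category=O: row 1 → Stock = 12 ✓
Category=G: rows 2, 8 → Stock takes values {12, 4} — violation
Category=B: row 3 → Stock = 14 ✓
Category=E: row 4 → Stock = 10 ✓
Category=N: row 5 → Stock = 7 ✓
Category=M: row 6 → Stock = 3 ✓
Category=L: row 7 → Stock = 2 ✓
Category=J: row 9 → Stock = 5 ✓
Category=K: row 10 → Stock = 16 ✓
Category=P: row 11 → Stock = 2 ✓
The only Category value with inconsistent Stock is Category=G.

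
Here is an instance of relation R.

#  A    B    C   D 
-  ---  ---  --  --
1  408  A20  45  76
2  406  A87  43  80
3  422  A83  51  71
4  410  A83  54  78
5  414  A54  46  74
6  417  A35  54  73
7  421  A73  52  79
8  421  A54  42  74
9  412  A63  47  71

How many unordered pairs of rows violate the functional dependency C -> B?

C=54: violating pairs (4,6) — 1 pair.

1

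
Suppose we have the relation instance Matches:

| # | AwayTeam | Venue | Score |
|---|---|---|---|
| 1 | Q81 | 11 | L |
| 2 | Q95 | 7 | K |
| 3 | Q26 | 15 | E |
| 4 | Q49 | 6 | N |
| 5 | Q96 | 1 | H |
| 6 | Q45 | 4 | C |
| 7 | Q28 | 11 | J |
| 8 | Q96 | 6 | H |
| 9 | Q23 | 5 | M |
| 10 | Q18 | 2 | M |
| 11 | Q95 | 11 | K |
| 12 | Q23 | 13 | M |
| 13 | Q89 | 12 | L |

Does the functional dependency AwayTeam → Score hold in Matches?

AwayTeam=Q81: row 1 → Score = L ✓
AwayTeam=Q95: rows 2, 11 → Score = K, K ✓
AwayTeam=Q26: row 3 → Score = E ✓
AwayTeam=Q49: row 4 → Score = N ✓
AwayTeam=Q96: rows 5, 8 → Score = H, H ✓
AwayTeam=Q45: row 6 → Score = C ✓
AwayTeam=Q28: row 7 → Score = J ✓
AwayTeam=Q23: rows 9, 12 → Score = M, M ✓
AwayTeam=Q18: row 10 → Score = M ✓
AwayTeam=Q89: row 13 → Score = L ✓
Every AwayTeam value is associated with a single Score value, so AwayTeam → Score holds.

Yes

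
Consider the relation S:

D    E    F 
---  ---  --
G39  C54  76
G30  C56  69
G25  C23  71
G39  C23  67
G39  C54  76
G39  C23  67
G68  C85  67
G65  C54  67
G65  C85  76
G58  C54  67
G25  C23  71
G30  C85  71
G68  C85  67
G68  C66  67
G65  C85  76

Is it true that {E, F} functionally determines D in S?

(E=C54, F=76): 2 rows → D = G39, G39 ✓
(E=C56, F=69): 1 row → D = G30 ✓
(E=C23, F=71): 2 rows → D = G25, G25 ✓
(E=C23, F=67): 2 rows → D = G39, G39 ✓
(E=C85, F=67): 2 rows → D = G68, G68 ✓
(E=C54, F=67): 2 rows → D takes values {G65, G58} — violation
(E=C85, F=76): 2 rows → D = G65, G65 ✓
(E=C85, F=71): 1 row → D = G30 ✓
(E=C66, F=67): 1 row → D = G68 ✓
Two rows agree on {E, F} but differ on D, so {E, F} -> D does not hold.

No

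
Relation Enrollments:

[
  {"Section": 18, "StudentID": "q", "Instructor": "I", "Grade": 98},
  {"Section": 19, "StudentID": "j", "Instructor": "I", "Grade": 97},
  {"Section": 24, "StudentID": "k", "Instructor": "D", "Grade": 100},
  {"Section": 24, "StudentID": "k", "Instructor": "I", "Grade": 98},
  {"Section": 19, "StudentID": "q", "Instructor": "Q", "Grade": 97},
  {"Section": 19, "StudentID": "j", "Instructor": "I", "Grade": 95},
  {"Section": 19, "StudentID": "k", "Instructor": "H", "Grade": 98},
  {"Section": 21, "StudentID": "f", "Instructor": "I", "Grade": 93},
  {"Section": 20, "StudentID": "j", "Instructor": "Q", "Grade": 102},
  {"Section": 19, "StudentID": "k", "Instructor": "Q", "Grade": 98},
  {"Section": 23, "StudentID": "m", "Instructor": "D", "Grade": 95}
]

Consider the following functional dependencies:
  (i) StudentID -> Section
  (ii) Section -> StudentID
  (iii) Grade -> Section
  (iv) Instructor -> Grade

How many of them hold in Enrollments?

(i) StudentID -> Section: StudentID=q: 2 rows → Section takes values {18, 19} — violation; StudentID=j: 3 rows → Section takes values {19, 20} — violation; StudentID=k: 4 rows → Section takes values {24, 19} — violation — fails.
(ii) Section -> StudentID: Section=19: 5 rows → StudentID takes values {j, q, k} — violation — fails.
(iii) Grade -> Section: Grade=98: 4 rows → Section takes values {18, 24, 19} — violation; Grade=95: 2 rows → Section takes values {19, 23} — violation — fails.
(iv) Instructor -> Grade: Instructor=I: 5 rows → Grade takes values {98, 97, 95, 93} — violation; Instructor=D: 2 rows → Grade takes values {100, 95} — violation; Instructor=Q: 3 rows → Grade takes values {97, 102, 98} — violation — fails.
None of the 4 dependencies hold.

0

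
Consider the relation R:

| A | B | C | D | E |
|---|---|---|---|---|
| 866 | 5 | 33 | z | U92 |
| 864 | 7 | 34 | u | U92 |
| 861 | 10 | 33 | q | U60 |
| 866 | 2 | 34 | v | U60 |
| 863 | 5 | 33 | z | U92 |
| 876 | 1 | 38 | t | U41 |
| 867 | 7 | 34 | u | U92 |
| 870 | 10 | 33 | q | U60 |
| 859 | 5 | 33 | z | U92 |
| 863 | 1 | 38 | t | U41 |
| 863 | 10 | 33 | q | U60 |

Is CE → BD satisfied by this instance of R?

(C=33, E=U92): 3 rows → {B,D} = (5, z), (5, z), (5, z) ✓
(C=34, E=U92): 2 rows → {B,D} = (7, u), (7, u) ✓
(C=33, E=U60): 3 rows → {B,D} = (10, q), (10, q), (10, q) ✓
(C=34, E=U60): 1 row → {B,D} = (2, v) ✓
(C=38, E=U41): 2 rows → {B,D} = (1, t), (1, t) ✓
Every CE value is associated with a single BD value, so CE → BD holds.

Yes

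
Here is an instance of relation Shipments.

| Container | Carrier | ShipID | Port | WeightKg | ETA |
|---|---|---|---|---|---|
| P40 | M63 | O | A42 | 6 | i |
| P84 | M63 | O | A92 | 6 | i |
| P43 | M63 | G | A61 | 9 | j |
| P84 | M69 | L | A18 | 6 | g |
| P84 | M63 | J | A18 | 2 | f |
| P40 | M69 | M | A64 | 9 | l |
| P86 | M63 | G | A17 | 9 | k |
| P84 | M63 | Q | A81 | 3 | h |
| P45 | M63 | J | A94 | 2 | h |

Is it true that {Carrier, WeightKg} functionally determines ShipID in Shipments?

(Carrier=M63, WeightKg=6): 2 rows → ShipID = O, O ✓
(Carrier=M63, WeightKg=9): 2 rows → ShipID = G, G ✓
(Carrier=M69, WeightKg=6): 1 row → ShipID = L ✓
(Carrier=M63, WeightKg=2): 2 rows → ShipID = J, J ✓
(Carrier=M69, WeightKg=9): 1 row → ShipID = M ✓
(Carrier=M63, WeightKg=3): 1 row → ShipID = Q ✓
Every {Carrier, WeightKg} value is associated with a single ShipID value, so {Carrier, WeightKg} -> ShipID holds.

Yes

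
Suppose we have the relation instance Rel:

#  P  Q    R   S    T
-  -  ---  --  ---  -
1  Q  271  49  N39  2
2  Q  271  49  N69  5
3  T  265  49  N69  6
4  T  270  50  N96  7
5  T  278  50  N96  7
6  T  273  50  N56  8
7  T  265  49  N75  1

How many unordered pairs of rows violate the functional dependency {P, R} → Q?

3

(P=Q, R=49): all 2 rows agree on Q — 0 pairs.
(P=T, R=49): all 2 rows agree on Q — 0 pairs.
(P=T, R=50): violating pairs (4,5), (4,6), (5,6) — 3 pairs.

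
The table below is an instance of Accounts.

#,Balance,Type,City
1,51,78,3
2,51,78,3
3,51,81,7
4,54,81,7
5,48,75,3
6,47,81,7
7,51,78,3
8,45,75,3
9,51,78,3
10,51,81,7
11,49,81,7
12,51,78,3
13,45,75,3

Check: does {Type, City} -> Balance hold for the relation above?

No

(Type=78, City=3): rows 1, 2, 7, 9, 12 → Balance = 51, 51, 51, 51, 51 ✓
(Type=81, City=7): rows 3, 4, 6, 10, 11 → Balance takes values {51, 54, 47, 49} — violation
(Type=75, City=3): rows 5, 8, 13 → Balance takes values {48, 45} — violation
Two rows agree on {Type, City} but differ on Balance, so {Type, City} -> Balance does not hold.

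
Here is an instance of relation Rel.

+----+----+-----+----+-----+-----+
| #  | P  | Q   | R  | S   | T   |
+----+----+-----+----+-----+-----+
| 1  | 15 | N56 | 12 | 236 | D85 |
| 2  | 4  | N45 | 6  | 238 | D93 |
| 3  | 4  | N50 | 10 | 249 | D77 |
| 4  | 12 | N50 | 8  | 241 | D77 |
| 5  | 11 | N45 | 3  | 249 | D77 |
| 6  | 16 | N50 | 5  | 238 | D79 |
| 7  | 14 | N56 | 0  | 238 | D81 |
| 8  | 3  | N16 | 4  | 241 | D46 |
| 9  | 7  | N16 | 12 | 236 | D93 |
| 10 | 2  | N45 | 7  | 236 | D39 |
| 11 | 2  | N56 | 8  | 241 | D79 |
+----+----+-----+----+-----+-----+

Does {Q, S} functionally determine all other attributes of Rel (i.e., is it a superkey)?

All 11 rows have distinct {Q, S} values, so {Q, S} → (all attributes) holds and {Q, S} is a superkey.

Yes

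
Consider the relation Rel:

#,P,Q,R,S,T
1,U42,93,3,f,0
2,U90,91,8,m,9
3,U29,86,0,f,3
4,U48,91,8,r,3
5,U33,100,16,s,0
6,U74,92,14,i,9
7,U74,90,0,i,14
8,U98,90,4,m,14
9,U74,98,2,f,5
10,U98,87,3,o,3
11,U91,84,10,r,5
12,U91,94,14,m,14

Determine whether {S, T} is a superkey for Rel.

No

Rows 8 and 12 have the same {S, T} value (S=m, T=14) but are distinct tuples, so {S, T} does not determine every attribute — not a superkey.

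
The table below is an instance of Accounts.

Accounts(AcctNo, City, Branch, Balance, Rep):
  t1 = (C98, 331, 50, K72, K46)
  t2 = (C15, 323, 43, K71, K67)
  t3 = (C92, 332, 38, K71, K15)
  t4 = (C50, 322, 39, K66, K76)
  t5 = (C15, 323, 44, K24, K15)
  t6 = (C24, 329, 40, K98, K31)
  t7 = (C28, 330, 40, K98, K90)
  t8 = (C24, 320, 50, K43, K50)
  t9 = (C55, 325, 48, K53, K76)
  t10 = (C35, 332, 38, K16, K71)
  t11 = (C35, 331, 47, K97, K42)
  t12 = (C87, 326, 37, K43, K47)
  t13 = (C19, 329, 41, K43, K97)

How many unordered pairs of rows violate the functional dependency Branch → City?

Branch=50: violating pairs (1,8) — 1 pair.
Branch=38: all 2 rows agree on City — 0 pairs.
Branch=40: violating pairs (6,7) — 1 pair.

2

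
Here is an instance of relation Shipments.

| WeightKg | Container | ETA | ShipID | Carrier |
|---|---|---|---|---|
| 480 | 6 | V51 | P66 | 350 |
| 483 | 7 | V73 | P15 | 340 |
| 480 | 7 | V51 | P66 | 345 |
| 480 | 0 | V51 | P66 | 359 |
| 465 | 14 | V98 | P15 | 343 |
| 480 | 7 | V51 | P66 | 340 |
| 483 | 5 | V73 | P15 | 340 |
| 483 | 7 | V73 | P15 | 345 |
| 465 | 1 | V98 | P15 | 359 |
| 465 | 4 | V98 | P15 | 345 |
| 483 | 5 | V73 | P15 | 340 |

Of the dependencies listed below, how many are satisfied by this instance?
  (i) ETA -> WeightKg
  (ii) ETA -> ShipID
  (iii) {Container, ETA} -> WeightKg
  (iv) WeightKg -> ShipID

(i) ETA -> WeightKg: every LHS value maps to a single RHS value — holds.
(ii) ETA -> ShipID: every LHS value maps to a single RHS value — holds.
(iii) {Container, ETA} -> WeightKg: every LHS value maps to a single RHS value — holds.
(iv) WeightKg -> ShipID: every LHS value maps to a single RHS value — holds.
4 of the 4 dependencies hold.

4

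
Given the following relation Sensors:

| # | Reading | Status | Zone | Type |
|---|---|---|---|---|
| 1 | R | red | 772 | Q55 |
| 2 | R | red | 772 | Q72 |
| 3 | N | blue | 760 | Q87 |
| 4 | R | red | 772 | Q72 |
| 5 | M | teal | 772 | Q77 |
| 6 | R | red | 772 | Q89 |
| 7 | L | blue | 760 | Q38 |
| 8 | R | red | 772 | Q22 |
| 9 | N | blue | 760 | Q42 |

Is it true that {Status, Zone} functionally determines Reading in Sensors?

No

(Status=red, Zone=772): rows 1, 2, 4, 6, 8 → Reading = R, R, R, R, R ✓
(Status=blue, Zone=760): rows 3, 7, 9 → Reading takes values {N, L} — violation
(Status=teal, Zone=772): row 5 → Reading = M ✓
Two rows agree on {Status, Zone} but differ on Reading, so {Status, Zone} → Reading does not hold.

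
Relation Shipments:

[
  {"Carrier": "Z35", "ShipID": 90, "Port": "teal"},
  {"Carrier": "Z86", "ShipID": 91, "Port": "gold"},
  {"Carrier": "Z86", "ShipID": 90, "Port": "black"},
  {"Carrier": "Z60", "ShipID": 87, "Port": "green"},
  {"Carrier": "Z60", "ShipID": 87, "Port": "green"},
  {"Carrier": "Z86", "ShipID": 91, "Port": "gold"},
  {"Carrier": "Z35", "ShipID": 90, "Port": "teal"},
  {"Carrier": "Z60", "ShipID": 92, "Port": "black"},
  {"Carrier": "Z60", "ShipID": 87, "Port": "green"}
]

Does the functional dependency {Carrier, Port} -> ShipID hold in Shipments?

Yes

(Carrier=Z35, Port=teal): 2 rows → ShipID = 90, 90 ✓
(Carrier=Z86, Port=gold): 2 rows → ShipID = 91, 91 ✓
(Carrier=Z86, Port=black): 1 row → ShipID = 90 ✓
(Carrier=Z60, Port=green): 3 rows → ShipID = 87, 87, 87 ✓
(Carrier=Z60, Port=black): 1 row → ShipID = 92 ✓
Every {Carrier, Port} value is associated with a single ShipID value, so {Carrier, Port} -> ShipID holds.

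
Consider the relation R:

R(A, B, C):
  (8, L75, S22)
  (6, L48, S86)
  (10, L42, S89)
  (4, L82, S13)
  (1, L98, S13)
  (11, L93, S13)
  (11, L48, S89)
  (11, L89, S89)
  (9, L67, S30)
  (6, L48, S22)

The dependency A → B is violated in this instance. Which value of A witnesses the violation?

A=8: 1 row → B = L75 ✓
A=6: 2 rows → B = L48, L48 ✓
A=10: 1 row → B = L42 ✓
A=4: 1 row → B = L82 ✓
A=1: 1 row → B = L98 ✓
A=11: 3 rows → B takes values {L93, L48, L89} — violation
A=9: 1 row → B = L67 ✓
The only A value with inconsistent B is A=11.

11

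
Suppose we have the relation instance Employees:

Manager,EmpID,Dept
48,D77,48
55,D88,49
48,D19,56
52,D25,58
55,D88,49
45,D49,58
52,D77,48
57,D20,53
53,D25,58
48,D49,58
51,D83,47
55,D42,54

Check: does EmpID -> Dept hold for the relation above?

Yes

EmpID=D77: 2 rows → Dept = 48, 48 ✓
EmpID=D88: 2 rows → Dept = 49, 49 ✓
EmpID=D19: 1 row → Dept = 56 ✓
EmpID=D25: 2 rows → Dept = 58, 58 ✓
EmpID=D49: 2 rows → Dept = 58, 58 ✓
EmpID=D20: 1 row → Dept = 53 ✓
EmpID=D83: 1 row → Dept = 47 ✓
EmpID=D42: 1 row → Dept = 54 ✓
Every EmpID value is associated with a single Dept value, so EmpID -> Dept holds.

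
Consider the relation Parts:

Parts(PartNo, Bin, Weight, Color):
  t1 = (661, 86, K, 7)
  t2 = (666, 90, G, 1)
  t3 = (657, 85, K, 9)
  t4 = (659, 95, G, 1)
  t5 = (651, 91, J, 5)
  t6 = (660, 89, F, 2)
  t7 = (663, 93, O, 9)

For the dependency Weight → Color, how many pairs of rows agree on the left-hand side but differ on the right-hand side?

Weight=K: violating pairs (1,3) — 1 pair.
Weight=G: all 2 rows agree on Color — 0 pairs.

1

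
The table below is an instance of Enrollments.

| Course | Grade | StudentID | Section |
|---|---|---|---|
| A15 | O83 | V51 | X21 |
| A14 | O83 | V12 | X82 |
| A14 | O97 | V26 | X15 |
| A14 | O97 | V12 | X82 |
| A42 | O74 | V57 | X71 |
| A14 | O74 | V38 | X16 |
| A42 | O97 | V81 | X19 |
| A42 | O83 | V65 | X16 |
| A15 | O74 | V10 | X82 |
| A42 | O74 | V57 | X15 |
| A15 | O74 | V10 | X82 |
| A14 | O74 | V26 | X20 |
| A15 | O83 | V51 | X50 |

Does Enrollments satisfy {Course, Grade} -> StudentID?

No

(Course=A15, Grade=O83): 2 rows → StudentID = V51, V51 ✓
(Course=A14, Grade=O83): 1 row → StudentID = V12 ✓
(Course=A14, Grade=O97): 2 rows → StudentID takes values {V26, V12} — violation
(Course=A42, Grade=O74): 2 rows → StudentID = V57, V57 ✓
(Course=A14, Grade=O74): 2 rows → StudentID takes values {V38, V26} — violation
(Course=A42, Grade=O97): 1 row → StudentID = V81 ✓
(Course=A42, Grade=O83): 1 row → StudentID = V65 ✓
(Course=A15, Grade=O74): 2 rows → StudentID = V10, V10 ✓
Two rows agree on {Course, Grade} but differ on StudentID, so {Course, Grade} -> StudentID does not hold.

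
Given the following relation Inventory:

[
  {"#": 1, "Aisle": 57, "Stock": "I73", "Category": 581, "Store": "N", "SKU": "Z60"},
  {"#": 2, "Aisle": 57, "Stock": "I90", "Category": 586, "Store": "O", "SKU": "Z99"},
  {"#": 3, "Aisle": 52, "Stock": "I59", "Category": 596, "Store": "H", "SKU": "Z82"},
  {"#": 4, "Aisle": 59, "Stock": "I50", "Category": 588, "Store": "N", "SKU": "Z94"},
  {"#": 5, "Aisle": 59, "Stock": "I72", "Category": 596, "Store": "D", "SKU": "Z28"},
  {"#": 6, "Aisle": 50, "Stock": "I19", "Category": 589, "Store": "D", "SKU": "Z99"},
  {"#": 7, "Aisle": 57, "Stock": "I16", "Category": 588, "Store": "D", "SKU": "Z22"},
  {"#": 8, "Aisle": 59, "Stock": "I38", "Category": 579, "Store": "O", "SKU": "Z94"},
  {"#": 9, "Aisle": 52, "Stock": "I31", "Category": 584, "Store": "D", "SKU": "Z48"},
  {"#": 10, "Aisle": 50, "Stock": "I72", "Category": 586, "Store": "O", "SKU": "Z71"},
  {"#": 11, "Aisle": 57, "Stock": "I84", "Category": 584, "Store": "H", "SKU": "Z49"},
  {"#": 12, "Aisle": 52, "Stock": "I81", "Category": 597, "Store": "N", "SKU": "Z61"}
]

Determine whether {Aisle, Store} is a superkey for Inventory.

Yes

All 12 rows have distinct {Aisle, Store} values, so {Aisle, Store} → (all attributes) holds and {Aisle, Store} is a superkey.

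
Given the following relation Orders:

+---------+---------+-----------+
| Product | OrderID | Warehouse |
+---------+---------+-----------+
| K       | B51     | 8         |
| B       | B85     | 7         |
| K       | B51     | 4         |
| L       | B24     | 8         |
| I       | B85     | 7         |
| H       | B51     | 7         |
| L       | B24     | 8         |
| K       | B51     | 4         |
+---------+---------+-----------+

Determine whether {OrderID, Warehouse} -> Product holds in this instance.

(OrderID=B51, Warehouse=8): 1 row → Product = K ✓
(OrderID=B85, Warehouse=7): 2 rows → Product takes values {B, I} — violation
(OrderID=B51, Warehouse=4): 2 rows → Product = K, K ✓
(OrderID=B24, Warehouse=8): 2 rows → Product = L, L ✓
(OrderID=B51, Warehouse=7): 1 row → Product = H ✓
Two rows agree on {OrderID, Warehouse} but differ on Product, so {OrderID, Warehouse} -> Product does not hold.

No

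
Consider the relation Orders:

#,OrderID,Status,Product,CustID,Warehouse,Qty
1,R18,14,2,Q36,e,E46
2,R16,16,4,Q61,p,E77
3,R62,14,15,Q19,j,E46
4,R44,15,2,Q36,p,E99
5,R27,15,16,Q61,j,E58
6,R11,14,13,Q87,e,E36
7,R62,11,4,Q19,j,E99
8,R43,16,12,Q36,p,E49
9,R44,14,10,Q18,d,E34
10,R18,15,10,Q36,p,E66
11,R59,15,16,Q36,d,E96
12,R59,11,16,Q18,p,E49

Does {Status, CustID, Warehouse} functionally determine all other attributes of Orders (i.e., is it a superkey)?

Rows 4 and 10 have the same {Status, CustID, Warehouse} value (Status=15, CustID=Q36, Warehouse=p) but are distinct tuples, so {Status, CustID, Warehouse} does not determine every attribute — not a superkey.

No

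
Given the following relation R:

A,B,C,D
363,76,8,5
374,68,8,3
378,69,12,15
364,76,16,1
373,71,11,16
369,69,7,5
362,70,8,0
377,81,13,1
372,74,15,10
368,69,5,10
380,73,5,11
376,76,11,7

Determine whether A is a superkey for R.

Yes

All 12 rows have distinct A values, so A → (all attributes) holds and A is a superkey.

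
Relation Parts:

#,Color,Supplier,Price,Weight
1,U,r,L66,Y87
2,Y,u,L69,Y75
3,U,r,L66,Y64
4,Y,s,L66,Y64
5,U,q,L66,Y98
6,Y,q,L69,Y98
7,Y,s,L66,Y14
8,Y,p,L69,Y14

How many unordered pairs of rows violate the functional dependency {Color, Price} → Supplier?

5

(Color=U, Price=L66): violating pairs (1,5), (3,5) — 2 pairs.
(Color=Y, Price=L69): violating pairs (2,6), (2,8), (6,8) — 3 pairs.
(Color=Y, Price=L66): all 2 rows agree on Supplier — 0 pairs.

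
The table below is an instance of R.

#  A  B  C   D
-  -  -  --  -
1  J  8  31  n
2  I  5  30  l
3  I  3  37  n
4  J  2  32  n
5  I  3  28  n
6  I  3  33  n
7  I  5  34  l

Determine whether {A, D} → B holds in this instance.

No

(A=J, D=n): rows 1, 4 → B takes values {8, 2} — violation
(A=I, D=l): rows 2, 7 → B = 5, 5 ✓
(A=I, D=n): rows 3, 5, 6 → B = 3, 3, 3 ✓
Two rows agree on {A, D} but differ on B, so {A, D} → B does not hold.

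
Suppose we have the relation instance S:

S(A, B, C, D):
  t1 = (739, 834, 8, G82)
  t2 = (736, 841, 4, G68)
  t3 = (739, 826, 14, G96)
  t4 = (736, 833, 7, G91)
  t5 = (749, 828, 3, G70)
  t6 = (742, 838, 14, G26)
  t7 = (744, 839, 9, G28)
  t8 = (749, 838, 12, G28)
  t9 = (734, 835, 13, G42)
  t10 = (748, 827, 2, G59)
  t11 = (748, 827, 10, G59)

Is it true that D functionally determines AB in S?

No

D=G82: row 1 → {A,B} = (739, 834) ✓
D=G68: row 2 → {A,B} = (736, 841) ✓
D=G96: row 3 → {A,B} = (739, 826) ✓
D=G91: row 4 → {A,B} = (736, 833) ✓
D=G70: row 5 → {A,B} = (749, 828) ✓
D=G26: row 6 → {A,B} = (742, 838) ✓
D=G28: rows 7, 8 → {A,B} takes values {(744, 839), (749, 838)} — violation
D=G42: row 9 → {A,B} = (734, 835) ✓
D=G59: rows 10, 11 → {A,B} = (748, 827), (748, 827) ✓
Two rows agree on D but differ on AB, so D → AB does not hold.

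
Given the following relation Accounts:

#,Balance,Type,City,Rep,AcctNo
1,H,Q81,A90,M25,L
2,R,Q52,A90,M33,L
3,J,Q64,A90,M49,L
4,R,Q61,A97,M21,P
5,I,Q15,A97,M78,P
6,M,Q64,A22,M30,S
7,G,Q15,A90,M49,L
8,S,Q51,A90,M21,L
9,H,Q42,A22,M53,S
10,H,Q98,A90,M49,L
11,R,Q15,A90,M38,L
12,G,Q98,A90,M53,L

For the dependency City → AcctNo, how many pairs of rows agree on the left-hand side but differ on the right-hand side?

City=A90: all 8 rows agree on AcctNo — 0 pairs.
City=A97: all 2 rows agree on AcctNo — 0 pairs.
City=A22: all 2 rows agree on AcctNo — 0 pairs.

0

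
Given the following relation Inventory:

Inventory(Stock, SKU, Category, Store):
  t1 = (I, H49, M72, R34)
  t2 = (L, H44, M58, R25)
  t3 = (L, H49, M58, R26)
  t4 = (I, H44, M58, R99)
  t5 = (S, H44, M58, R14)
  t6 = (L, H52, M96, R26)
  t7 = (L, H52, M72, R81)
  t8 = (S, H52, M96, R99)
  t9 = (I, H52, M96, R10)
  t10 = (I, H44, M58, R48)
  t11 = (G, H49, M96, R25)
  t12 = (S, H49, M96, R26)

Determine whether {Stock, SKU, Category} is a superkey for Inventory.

No

Rows 4 and 10 have the same {Stock, SKU, Category} value (Stock=I, SKU=H44, Category=M58) but are distinct tuples, so {Stock, SKU, Category} does not determine every attribute — not a superkey.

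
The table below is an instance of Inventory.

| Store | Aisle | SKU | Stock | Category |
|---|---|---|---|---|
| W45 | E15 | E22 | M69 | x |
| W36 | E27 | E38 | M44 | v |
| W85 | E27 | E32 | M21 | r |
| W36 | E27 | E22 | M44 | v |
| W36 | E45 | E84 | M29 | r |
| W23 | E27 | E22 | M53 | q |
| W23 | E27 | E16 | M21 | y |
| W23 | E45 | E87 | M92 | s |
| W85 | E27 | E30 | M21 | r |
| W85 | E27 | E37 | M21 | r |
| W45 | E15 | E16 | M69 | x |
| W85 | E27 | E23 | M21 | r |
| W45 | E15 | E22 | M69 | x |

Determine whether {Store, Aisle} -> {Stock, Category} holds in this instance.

No

(Store=W45, Aisle=E15): 3 rows → {Stock,Category} = (M69, x), (M69, x), (M69, x) ✓
(Store=W36, Aisle=E27): 2 rows → {Stock,Category} = (M44, v), (M44, v) ✓
(Store=W85, Aisle=E27): 4 rows → {Stock,Category} = (M21, r), (M21, r), (M21, r), (M21, r) ✓
(Store=W36, Aisle=E45): 1 row → {Stock,Category} = (M29, r) ✓
(Store=W23, Aisle=E27): 2 rows → {Stock,Category} takes values {(M53, q), (M21, y)} — violation
(Store=W23, Aisle=E45): 1 row → {Stock,Category} = (M92, s) ✓
Two rows agree on {Store, Aisle} but differ on {Stock, Category}, so {Store, Aisle} -> {Stock, Category} does not hold.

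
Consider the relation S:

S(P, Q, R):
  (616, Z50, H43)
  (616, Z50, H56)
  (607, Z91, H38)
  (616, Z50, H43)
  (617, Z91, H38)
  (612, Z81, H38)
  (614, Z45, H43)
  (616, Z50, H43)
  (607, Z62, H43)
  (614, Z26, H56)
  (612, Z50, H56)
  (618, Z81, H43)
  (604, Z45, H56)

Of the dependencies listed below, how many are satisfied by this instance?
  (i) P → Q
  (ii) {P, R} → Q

1

(i) P → Q: P=607: 2 rows → Q takes values {Z91, Z62} — violation; P=612: 2 rows → Q takes values {Z81, Z50} — violation; P=614: 2 rows → Q takes values {Z45, Z26} — violation — fails.
(ii) {P, R} → Q: every LHS value maps to a single RHS value — holds.
1 of the 2 dependencies holds.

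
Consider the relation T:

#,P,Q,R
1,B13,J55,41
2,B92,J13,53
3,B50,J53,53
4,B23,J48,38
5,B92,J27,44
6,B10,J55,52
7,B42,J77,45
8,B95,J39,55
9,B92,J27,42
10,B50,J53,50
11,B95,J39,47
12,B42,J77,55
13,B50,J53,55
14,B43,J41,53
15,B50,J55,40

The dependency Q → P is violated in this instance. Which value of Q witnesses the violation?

J55

Q=J55: rows 1, 6, 15 → P takes values {B13, B10, B50} — violation
Q=J13: row 2 → P = B92 ✓
Q=J53: rows 3, 10, 13 → P = B50, B50, B50 ✓
Q=J48: row 4 → P = B23 ✓
Q=J27: rows 5, 9 → P = B92, B92 ✓
Q=J77: rows 7, 12 → P = B42, B42 ✓
Q=J39: rows 8, 11 → P = B95, B95 ✓
Q=J41: row 14 → P = B43 ✓
The only Q value with inconsistent P is Q=J55.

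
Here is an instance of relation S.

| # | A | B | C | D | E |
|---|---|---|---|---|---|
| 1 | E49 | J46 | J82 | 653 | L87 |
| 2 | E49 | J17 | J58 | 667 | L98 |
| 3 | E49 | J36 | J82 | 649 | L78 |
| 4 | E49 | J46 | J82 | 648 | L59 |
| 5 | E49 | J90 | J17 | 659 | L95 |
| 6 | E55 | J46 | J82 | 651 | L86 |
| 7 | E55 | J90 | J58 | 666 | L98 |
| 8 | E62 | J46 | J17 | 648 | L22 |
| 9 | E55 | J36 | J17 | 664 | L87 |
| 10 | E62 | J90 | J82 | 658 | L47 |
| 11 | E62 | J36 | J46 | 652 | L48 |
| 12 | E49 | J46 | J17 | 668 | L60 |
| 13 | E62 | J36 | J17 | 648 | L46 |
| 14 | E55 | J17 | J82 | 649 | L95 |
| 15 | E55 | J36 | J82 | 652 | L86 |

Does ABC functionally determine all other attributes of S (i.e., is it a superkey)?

No

Rows 1 and 4 have the same ABC value (A=E49, B=J46, C=J82) but are distinct tuples, so ABC does not determine every attribute — not a superkey.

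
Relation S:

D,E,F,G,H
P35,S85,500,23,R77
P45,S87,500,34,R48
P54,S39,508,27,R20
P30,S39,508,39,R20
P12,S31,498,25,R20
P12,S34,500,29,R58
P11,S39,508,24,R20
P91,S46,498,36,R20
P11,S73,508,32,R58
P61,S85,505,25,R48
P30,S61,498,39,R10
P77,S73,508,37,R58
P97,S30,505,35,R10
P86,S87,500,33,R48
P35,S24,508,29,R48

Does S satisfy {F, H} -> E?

(F=500, H=R77): 1 row → E = S85 ✓
(F=500, H=R48): 2 rows → E = S87, S87 ✓
(F=508, H=R20): 3 rows → E = S39, S39, S39 ✓
(F=498, H=R20): 2 rows → E takes values {S31, S46} — violation
(F=500, H=R58): 1 row → E = S34 ✓
(F=508, H=R58): 2 rows → E = S73, S73 ✓
(F=505, H=R48): 1 row → E = S85 ✓
(F=498, H=R10): 1 row → E = S61 ✓
(F=505, H=R10): 1 row → E = S30 ✓
(F=508, H=R48): 1 row → E = S24 ✓
Two rows agree on {F, H} but differ on E, so {F, H} -> E does not hold.

No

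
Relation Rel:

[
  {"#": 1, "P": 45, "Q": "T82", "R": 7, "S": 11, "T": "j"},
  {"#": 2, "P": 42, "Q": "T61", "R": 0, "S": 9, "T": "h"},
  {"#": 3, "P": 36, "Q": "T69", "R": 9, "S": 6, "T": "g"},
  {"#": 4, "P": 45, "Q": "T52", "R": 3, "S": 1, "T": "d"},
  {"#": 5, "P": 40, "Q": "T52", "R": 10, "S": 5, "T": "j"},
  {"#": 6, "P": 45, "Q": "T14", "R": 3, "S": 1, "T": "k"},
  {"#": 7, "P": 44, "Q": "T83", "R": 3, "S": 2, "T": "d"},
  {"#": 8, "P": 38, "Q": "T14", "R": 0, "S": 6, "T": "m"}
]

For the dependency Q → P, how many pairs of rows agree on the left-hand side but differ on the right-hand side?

2

Q=T52: violating pairs (4,5) — 1 pair.
Q=T14: violating pairs (6,8) — 1 pair.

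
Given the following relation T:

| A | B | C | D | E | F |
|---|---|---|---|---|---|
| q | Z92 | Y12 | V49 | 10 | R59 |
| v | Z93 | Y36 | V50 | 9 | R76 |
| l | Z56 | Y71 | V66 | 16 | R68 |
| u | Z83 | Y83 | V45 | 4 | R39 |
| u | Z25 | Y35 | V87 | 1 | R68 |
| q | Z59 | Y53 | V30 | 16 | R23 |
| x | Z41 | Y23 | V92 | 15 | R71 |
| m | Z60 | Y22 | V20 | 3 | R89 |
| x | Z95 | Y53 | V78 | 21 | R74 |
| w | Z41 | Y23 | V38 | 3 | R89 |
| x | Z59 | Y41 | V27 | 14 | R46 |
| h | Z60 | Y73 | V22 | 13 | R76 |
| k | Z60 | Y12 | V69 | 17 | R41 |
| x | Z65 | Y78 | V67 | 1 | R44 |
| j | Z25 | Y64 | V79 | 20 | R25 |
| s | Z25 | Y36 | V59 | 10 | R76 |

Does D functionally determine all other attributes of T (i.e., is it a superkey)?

Yes

All 16 rows have distinct D values, so D → (all attributes) holds and D is a superkey.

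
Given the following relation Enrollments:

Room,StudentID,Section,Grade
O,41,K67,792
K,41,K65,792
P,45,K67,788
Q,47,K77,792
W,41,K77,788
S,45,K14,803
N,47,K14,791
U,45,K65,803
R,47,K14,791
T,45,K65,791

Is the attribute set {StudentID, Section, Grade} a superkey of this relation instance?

No

Two distinct rows share (StudentID=47, Section=K14, Grade=791), so {StudentID, Section, Grade} does not determine every attribute — not a superkey.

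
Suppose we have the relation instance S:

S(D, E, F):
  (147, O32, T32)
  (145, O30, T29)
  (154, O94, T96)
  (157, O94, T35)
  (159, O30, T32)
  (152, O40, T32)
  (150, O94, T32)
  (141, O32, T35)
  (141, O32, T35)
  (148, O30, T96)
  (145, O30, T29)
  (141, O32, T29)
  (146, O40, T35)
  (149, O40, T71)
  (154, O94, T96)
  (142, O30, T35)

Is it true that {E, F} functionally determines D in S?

Yes

(E=O32, F=T32): 1 row → D = 147 ✓
(E=O30, F=T29): 2 rows → D = 145, 145 ✓
(E=O94, F=T96): 2 rows → D = 154, 154 ✓
(E=O94, F=T35): 1 row → D = 157 ✓
(E=O30, F=T32): 1 row → D = 159 ✓
(E=O40, F=T32): 1 row → D = 152 ✓
(E=O94, F=T32): 1 row → D = 150 ✓
(E=O32, F=T35): 2 rows → D = 141, 141 ✓
(E=O30, F=T96): 1 row → D = 148 ✓
(E=O32, F=T29): 1 row → D = 141 ✓
(E=O40, F=T35): 1 row → D = 146 ✓
(E=O40, F=T71): 1 row → D = 149 ✓
(E=O30, F=T35): 1 row → D = 142 ✓
Every {E, F} value is associated with a single D value, so {E, F} → D holds.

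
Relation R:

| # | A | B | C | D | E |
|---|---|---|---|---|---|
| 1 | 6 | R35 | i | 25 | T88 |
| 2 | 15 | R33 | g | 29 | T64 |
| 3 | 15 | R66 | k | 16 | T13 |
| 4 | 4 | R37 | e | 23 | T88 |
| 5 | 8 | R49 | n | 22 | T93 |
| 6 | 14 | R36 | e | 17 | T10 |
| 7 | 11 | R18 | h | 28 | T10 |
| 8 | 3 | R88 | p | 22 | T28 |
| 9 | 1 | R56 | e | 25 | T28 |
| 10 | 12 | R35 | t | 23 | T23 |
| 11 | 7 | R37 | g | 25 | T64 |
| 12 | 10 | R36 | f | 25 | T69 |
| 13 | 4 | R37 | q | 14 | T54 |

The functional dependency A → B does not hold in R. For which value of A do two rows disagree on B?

15

A=6: row 1 → B = R35 ✓
A=15: rows 2, 3 → B takes values {R33, R66} — violation
A=4: rows 4, 13 → B = R37, R37 ✓
A=8: row 5 → B = R49 ✓
A=14: row 6 → B = R36 ✓
A=11: row 7 → B = R18 ✓
A=3: row 8 → B = R88 ✓
A=1: row 9 → B = R56 ✓
A=12: row 10 → B = R35 ✓
A=7: row 11 → B = R37 ✓
A=10: row 12 → B = R36 ✓
The only A value with inconsistent B is A=15.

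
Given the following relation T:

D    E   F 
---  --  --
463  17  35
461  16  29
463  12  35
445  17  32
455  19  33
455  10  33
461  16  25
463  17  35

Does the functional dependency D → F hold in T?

D=463: 3 rows → F = 35, 35, 35 ✓
D=461: 2 rows → F takes values {29, 25} — violation
D=445: 1 row → F = 32 ✓
D=455: 2 rows → F = 33, 33 ✓
Two rows agree on D but differ on F, so D → F does not hold.

No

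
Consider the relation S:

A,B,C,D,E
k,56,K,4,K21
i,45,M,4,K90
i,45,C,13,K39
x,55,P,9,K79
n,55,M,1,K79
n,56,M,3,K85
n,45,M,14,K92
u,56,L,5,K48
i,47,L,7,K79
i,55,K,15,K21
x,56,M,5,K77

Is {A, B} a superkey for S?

Two distinct rows share (A=i, B=45), so {A, B} does not determine every attribute — not a superkey.

No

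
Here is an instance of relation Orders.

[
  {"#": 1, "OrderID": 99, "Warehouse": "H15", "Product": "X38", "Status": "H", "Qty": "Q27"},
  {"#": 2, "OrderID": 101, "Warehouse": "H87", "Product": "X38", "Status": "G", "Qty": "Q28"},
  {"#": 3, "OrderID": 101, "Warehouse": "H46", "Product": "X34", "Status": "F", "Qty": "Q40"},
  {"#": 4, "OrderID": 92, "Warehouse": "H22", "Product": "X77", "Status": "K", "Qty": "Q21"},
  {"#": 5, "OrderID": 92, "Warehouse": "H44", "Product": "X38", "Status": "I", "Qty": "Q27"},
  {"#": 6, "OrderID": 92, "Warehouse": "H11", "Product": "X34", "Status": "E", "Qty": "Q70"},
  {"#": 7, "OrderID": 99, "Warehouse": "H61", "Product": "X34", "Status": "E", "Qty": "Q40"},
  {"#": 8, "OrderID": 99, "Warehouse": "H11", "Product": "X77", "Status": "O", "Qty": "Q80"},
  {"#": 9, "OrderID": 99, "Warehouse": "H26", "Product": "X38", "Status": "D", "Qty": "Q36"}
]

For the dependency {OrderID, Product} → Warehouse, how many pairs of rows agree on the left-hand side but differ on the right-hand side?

1

(OrderID=99, Product=X38): violating pairs (1,9) — 1 pair.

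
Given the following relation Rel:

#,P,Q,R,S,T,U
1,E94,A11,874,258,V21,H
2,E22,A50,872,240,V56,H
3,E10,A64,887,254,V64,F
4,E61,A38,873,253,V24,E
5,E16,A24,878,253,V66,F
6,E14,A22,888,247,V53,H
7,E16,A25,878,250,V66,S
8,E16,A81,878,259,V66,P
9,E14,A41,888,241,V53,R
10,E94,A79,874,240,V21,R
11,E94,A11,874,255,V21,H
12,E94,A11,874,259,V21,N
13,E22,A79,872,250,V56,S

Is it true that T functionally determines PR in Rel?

Yes

T=V21: rows 1, 10, 11, 12 → {P,R} = (E94, 874), (E94, 874), (E94, 874), (E94, 874) ✓
T=V56: rows 2, 13 → {P,R} = (E22, 872), (E22, 872) ✓
T=V64: row 3 → {P,R} = (E10, 887) ✓
T=V24: row 4 → {P,R} = (E61, 873) ✓
T=V66: rows 5, 7, 8 → {P,R} = (E16, 878), (E16, 878), (E16, 878) ✓
T=V53: rows 6, 9 → {P,R} = (E14, 888), (E14, 888) ✓
Every T value is associated with a single PR value, so T → PR holds.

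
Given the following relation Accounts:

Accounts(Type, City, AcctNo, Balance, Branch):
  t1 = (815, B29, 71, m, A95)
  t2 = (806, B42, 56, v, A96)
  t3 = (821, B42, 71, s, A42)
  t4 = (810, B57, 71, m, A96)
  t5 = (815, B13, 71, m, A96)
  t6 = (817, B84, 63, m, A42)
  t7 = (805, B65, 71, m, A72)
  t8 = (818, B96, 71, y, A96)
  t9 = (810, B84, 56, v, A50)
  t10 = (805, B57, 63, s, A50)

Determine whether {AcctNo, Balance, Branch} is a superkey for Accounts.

Rows 4 and 5 have the same {AcctNo, Balance, Branch} value (AcctNo=71, Balance=m, Branch=A96) but are distinct tuples, so {AcctNo, Balance, Branch} does not determine every attribute — not a superkey.

No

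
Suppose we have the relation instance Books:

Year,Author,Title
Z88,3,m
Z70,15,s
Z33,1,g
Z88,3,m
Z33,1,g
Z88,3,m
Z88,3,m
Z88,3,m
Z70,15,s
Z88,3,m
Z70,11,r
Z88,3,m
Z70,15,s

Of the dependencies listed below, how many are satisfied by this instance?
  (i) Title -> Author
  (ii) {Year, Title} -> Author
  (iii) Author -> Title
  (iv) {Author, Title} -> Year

4

(i) Title -> Author: every LHS value maps to a single RHS value — holds.
(ii) {Year, Title} -> Author: every LHS value maps to a single RHS value — holds.
(iii) Author -> Title: every LHS value maps to a single RHS value — holds.
(iv) {Author, Title} -> Year: every LHS value maps to a single RHS value — holds.
4 of the 4 dependencies hold.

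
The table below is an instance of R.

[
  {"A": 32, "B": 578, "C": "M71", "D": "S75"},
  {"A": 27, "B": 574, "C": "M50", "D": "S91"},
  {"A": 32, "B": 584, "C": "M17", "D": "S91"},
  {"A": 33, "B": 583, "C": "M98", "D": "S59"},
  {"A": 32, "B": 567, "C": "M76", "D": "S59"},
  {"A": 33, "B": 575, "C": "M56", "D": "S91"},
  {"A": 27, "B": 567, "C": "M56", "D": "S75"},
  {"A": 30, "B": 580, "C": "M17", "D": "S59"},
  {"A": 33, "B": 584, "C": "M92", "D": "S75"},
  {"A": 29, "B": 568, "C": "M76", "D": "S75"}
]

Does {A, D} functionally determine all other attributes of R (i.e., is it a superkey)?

Yes

All 10 rows have distinct {A, D} values, so {A, D} → (all attributes) holds and {A, D} is a superkey.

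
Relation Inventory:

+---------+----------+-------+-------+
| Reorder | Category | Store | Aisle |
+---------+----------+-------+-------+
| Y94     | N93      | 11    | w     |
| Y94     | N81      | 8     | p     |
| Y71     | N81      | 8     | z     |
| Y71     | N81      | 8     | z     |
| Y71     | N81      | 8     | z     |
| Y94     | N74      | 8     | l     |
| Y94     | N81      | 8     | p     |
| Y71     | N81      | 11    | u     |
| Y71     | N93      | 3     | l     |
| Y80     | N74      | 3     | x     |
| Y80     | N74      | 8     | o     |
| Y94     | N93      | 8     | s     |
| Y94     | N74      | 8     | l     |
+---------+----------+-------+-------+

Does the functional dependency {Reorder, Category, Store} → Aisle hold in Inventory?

Yes

(Reorder=Y94, Category=N93, Store=11): 1 row → Aisle = w ✓
(Reorder=Y94, Category=N81, Store=8): 2 rows → Aisle = p, p ✓
(Reorder=Y71, Category=N81, Store=8): 3 rows → Aisle = z, z, z ✓
(Reorder=Y94, Category=N74, Store=8): 2 rows → Aisle = l, l ✓
(Reorder=Y71, Category=N81, Store=11): 1 row → Aisle = u ✓
(Reorder=Y71, Category=N93, Store=3): 1 row → Aisle = l ✓
(Reorder=Y80, Category=N74, Store=3): 1 row → Aisle = x ✓
(Reorder=Y80, Category=N74, Store=8): 1 row → Aisle = o ✓
(Reorder=Y94, Category=N93, Store=8): 1 row → Aisle = s ✓
Every {Reorder, Category, Store} value is associated with a single Aisle value, so {Reorder, Category, Store} → Aisle holds.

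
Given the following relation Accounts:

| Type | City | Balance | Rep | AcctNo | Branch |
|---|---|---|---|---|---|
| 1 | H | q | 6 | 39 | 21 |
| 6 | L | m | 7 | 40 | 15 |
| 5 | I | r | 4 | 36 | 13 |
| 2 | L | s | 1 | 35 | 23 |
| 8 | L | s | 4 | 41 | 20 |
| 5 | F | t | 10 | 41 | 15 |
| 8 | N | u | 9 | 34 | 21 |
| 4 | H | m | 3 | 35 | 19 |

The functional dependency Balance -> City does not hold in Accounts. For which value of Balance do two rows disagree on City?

Balance=q: 1 row → City = H ✓
Balance=m: 2 rows → City takes values {L, H} — violation
Balance=r: 1 row → City = I ✓
Balance=s: 2 rows → City = L, L ✓
Balance=t: 1 row → City = F ✓
Balance=u: 1 row → City = N ✓
The only Balance value with inconsistent City is Balance=m.

m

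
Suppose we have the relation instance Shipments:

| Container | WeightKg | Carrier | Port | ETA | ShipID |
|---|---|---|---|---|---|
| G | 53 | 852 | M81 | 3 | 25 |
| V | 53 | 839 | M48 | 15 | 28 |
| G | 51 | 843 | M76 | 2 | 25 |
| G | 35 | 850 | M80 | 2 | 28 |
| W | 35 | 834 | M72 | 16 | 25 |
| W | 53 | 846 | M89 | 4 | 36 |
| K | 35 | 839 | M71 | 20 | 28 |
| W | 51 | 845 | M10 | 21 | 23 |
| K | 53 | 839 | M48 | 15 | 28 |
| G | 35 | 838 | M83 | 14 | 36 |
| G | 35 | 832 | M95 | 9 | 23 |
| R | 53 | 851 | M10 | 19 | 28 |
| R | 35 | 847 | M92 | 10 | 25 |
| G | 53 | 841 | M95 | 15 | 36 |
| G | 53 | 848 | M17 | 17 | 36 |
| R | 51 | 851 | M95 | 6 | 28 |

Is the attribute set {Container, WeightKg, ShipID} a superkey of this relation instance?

Two distinct rows share (Container=G, WeightKg=53, ShipID=36), so {Container, WeightKg, ShipID} does not determine every attribute — not a superkey.

No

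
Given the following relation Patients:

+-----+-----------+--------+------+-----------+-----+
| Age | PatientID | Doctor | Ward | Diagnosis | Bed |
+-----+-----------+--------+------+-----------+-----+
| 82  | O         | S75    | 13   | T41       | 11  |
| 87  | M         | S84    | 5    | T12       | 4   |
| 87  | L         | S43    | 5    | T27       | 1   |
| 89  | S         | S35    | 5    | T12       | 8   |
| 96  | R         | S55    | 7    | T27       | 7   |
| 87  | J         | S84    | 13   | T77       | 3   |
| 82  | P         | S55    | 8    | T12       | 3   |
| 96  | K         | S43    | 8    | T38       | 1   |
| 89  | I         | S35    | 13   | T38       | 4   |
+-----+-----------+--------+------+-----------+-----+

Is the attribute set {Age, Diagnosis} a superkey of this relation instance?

Yes

All 9 rows have distinct {Age, Diagnosis} values, so {Age, Diagnosis} → (all attributes) holds and {Age, Diagnosis} is a superkey.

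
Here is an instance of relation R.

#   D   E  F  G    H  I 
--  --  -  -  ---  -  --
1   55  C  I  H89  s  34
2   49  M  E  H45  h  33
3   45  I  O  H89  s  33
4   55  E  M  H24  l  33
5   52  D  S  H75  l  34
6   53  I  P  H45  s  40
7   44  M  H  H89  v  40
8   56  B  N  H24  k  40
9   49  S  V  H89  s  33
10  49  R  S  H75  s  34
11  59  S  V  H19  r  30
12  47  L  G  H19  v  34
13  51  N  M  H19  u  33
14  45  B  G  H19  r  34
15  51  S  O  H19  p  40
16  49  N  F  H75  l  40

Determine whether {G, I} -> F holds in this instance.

(G=H89, I=34): row 1 → F = I ✓
(G=H45, I=33): row 2 → F = E ✓
(G=H89, I=33): rows 3, 9 → F takes values {O, V} — violation
(G=H24, I=33): row 4 → F = M ✓
(G=H75, I=34): rows 5, 10 → F = S, S ✓
(G=H45, I=40): row 6 → F = P ✓
(G=H89, I=40): row 7 → F = H ✓
(G=H24, I=40): row 8 → F = N ✓
(G=H19, I=30): row 11 → F = V ✓
(G=H19, I=34): rows 12, 14 → F = G, G ✓
(G=H19, I=33): row 13 → F = M ✓
(G=H19, I=40): row 15 → F = O ✓
(G=H75, I=40): row 16 → F = F ✓
Two rows agree on {G, I} but differ on F, so {G, I} -> F does not hold.

No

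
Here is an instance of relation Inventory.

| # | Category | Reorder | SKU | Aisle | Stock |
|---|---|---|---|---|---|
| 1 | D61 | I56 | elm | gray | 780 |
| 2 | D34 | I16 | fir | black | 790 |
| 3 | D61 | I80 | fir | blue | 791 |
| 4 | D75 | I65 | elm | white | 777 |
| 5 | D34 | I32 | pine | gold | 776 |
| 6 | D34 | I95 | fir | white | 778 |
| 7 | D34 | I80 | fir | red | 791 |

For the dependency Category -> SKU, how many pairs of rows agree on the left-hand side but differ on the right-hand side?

Category=D61: violating pairs (1,3) — 1 pair.
Category=D34: violating pairs (2,5), (5,6), (5,7) — 3 pairs.

4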